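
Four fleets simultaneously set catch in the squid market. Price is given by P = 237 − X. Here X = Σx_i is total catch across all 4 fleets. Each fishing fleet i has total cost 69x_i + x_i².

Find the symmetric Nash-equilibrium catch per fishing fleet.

24

A representative fishing fleet's profit is π_i = x_i(237 − X) − 69x_i − x_i², with X = x_i + Σ_{j≠i} x_j.
First-order condition: 168 − 4x_i − Σ_{j≠i} x_j = 0.
In a symmetric equilibrium every fishing fleet chooses the same x, so Σ_{j≠i} x_j = 3x. The condition becomes 168 − 7x = 0, giving x = 168/7 = 24.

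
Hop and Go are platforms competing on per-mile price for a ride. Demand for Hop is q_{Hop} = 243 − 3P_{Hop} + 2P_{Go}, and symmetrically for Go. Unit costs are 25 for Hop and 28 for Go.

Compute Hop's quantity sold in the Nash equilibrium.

Hop's profit: π = (P_{Hop} − 25)(243 − 3P_{Hop} + 2P_{Go}).
∂π/∂P_{Hop} = 318 − 6P_{Hop} + 2P_{Go} = 0 ⇒ P_{Hop} = 53 + (1/3)P_{Go}.
Similarly P_{Go} = 54.5 + (1/3)P_{Hop}.
Solving the two reaction functions simultaneously: (1 − (1/3)(1/3))P_{Hop} = 53 + (1/3)·54.5, so (8/9)P_{Hop} = 427/6 and P_{Hop} = 80.0625.
Then P_{Go} = 54.5 + (1/3)·80.0625 = 81.1875.
q_{Hop} = 243 − 3·80.0625 + 2·81.1875 = 165.1875.

165.1875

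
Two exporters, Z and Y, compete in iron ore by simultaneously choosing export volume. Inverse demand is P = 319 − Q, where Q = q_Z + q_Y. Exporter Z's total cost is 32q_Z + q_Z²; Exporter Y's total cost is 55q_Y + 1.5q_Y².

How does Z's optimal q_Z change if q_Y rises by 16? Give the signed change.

Exporter Z's profit: π = q_Z(319 − (q_Z + q_Y)) − 32q_Z − q_Z².
∂π/∂q_Z = 287 − 4q_Z − q_Y = 0, so q_Z = 71.75 − 0.25q_Y.
The reaction-function slope is −0.25, so a 16-unit rise in q_Y moves q_Z by −0.25 × 16 = −4. Z's best response falls — the actions are strategic substitutes.

-4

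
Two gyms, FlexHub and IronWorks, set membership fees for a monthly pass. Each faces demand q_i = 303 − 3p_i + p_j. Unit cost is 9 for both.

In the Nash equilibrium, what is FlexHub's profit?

9747

FlexHub's profit: π = (p_{FlexHub} − 9)(303 − 3p_{FlexHub} + p_{IronWorks}).
∂π/∂p_{FlexHub} = 330 − 6p_{FlexHub} + p_{IronWorks} = 0 ⇒ p_{FlexHub} = 55 + (1/6)p_{IronWorks}.
Setting p_{FlexHub} = p_{IronWorks} in the reaction function: p_{FlexHub} = 55 + (1/6)p_{FlexHub}, so p_{FlexHub} = 55 / (5/6) = 66.
q_{FlexHub} = 303 − 3·66 + 66 = 171.
Profit = (66 − 9)·171 = 9747.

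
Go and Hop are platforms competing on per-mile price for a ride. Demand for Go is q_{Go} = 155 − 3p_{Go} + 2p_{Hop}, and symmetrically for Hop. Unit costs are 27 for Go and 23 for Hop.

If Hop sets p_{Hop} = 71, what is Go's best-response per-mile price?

63

Go's profit: π = (p_{Go} − 27)(155 − 3p_{Go} + 2p_{Hop}).
∂π/∂p_{Go} = 236 − 6p_{Go} + 2p_{Hop} = 0 ⇒ p_{Go} = 118/3 + (1/3)p_{Hop}.
At p_{Hop} = 71: p_{Go} = 118/3 + (1/3)·71 = 63.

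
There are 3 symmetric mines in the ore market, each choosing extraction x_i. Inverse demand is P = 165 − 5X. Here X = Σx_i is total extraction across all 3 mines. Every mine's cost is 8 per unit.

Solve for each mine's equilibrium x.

7.85

A representative mine's profit is π_i = x_i(165 − 5X) − 8x_i, with X = x_i + Σ_{j≠i} x_j.
First-order condition: 157 − 10x_i − 5Σ_{j≠i} x_j = 0.
In a symmetric equilibrium every mine chooses the same x, so Σ_{j≠i} x_j = 2x. The condition becomes 157 − 20x = 0, giving x = 157/20 = 7.85.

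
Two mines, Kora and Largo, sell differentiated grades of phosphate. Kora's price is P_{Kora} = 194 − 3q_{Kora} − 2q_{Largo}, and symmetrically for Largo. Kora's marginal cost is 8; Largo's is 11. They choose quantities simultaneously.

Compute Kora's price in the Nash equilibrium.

78.3125

Mine Kora's profit: π = q_{Kora}(194 − 3q_{Kora} − 2q_{Largo}) − 8q_{Kora}.
∂π/∂q_{Kora} = 186 − 6q_{Kora} − 2q_{Largo} = 0 ⇒ q_{Kora} = 31 − (1/3)q_{Largo}.
Similarly q_{Largo} = 30.5 − (1/3)q_{Kora}.
Plugging q_{Largo} into Kora's best response: q_{Kora} = 31 − (1/3)(30.5 − (1/3)q_{Kora}) ⇒ (8/9)q_{Kora} = 125/6, so q_{Kora} = 23.4375.
Then q_{Largo} = 30.5 − (1/3)·23.4375 = 22.6875.
P_{Kora} = 194 − 3·23.4375 − 2·22.6875 = 78.3125.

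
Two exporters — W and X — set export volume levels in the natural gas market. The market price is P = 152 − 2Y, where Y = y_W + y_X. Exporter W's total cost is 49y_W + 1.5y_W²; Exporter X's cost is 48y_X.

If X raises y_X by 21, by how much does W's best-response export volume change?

Exporter W's profit: π = y_W(152 − 2(y_W + y_X)) − 49y_W − 1.5y_W².
∂π/∂y_W = 103 − 7y_W − 2y_X = 0, so y_W = 103/7 − (2/7)y_X.
The reaction-function slope is −2/7, so a 21-unit rise in y_X moves y_W by −2/7 × 21 = −6. W's best response falls — the actions are strategic substitutes.

-6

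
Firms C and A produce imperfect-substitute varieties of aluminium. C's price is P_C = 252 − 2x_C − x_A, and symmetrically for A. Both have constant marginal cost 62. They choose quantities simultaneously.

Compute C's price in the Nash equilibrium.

Firm C's profit: π = x_C(252 − 2x_C − x_A) − 62x_C.
∂π/∂x_C = 190 − 4x_C − x_A = 0 ⇒ x_C = 47.5 − 0.25x_A.
The game is symmetric, so in equilibrium x_A = x_C: the reaction function gives 1.25x_C = 47.5, hence x_C = 38.
P_C = 252 − 2·38 − 38 = 138.

138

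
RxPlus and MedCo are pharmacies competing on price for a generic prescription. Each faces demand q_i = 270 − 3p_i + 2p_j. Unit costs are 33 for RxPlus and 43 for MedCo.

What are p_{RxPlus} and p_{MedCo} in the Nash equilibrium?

94.125, 97.875

RxPlus's profit: π = (p_{RxPlus} − 33)(270 − 3p_{RxPlus} + 2p_{MedCo}).
∂π/∂p_{RxPlus} = 369 − 6p_{RxPlus} + 2p_{MedCo} = 0 ⇒ p_{RxPlus} = 61.5 + (1/3)p_{MedCo}.
Similarly p_{MedCo} = 66.5 + (1/3)p_{RxPlus}.
Plugging p_{MedCo} into RxPlus's best response: p_{RxPlus} = 61.5 + (1/3)(66.5 + (1/3)p_{RxPlus}) ⇒ (8/9)p_{RxPlus} = 251/3, so p_{RxPlus} = 94.125.
Then p_{MedCo} = 66.5 + (1/3)·94.125 = 97.875.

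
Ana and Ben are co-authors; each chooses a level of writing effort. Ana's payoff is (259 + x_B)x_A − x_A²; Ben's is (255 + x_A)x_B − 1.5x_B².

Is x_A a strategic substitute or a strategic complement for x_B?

strategic complements

Expanding Ana's payoff: 259x_A + x_Bx_A − x_A².
∂π/∂x_A = 259 + x_B − 2x_A = 0, so x_A = 129.5 + 0.5x_B.
The best-response slope dx_A/dx_B = 0.5 > 0: the reaction function is upward-sloping, so the choices are strategic complements.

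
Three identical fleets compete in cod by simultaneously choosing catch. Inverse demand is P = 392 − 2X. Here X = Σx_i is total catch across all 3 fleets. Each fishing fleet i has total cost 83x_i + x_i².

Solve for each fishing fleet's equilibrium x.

A representative fishing fleet's profit is π_i = x_i(392 − 2X) − 83x_i − x_i², with X = x_i + Σ_{j≠i} x_j.
First-order condition: 309 − 6x_i − 2Σ_{j≠i} x_j = 0.
With identical fishing fleets, set every x_j = x: then 309 − 6x − 4x = 0, i.e. x = 309/10 = 30.9.

30.9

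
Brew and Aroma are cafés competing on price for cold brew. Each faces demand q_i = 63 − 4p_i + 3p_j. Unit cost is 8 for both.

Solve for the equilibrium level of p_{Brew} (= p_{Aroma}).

Brew's profit: π = (p_{Brew} − 8)(63 − 4p_{Brew} + 3p_{Aroma}).
∂π/∂p_{Brew} = 95 − 8p_{Brew} + 3p_{Aroma} = 0 ⇒ p_{Brew} = 11.875 + 0.375p_{Aroma}.
Setting p_{Brew} = p_{Aroma} in the reaction function: p_{Brew} = 11.875 + 0.375p_{Brew}, so p_{Brew} = 11.875 / 0.625 = 19.

19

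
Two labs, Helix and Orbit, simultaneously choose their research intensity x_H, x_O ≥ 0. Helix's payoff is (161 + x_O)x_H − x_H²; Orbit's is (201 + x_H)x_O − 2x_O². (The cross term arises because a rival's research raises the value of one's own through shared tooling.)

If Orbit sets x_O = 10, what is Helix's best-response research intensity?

85.5

Expanding Helix's payoff: 161x_H + x_Ox_H − x_H².
∂π/∂x_H = 161 + x_O − 2x_H = 0, so x_H = 80.5 + 0.5x_O.
At x_O = 10: x_H = 80.5 + 0.5·10 = 85.5.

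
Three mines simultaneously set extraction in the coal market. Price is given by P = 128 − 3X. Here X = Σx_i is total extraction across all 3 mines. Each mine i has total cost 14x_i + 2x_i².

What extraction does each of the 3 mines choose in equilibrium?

A representative mine's profit is π_i = x_i(128 − 3X) − 14x_i − 2x_i², with X = x_i + Σ_{j≠i} x_j.
First-order condition: 114 − 10x_i − 3Σ_{j≠i} x_j = 0.
Imposing symmetry (x_j = x for all j) turns Σ_{j≠i} x_j into 2x, so 114 = 16x and x = 7.125.

7.125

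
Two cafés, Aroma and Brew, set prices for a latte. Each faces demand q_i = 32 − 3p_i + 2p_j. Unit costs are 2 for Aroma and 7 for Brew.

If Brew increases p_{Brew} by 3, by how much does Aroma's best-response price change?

Aroma's profit: π = (p_{Aroma} − 2)(32 − 3p_{Aroma} + 2p_{Brew}).
∂π/∂p_{Aroma} = 38 − 6p_{Aroma} + 2p_{Brew} = 0 ⇒ p_{Aroma} = 19/3 + (1/3)p_{Brew}.
The reaction-function slope is 1/3, so a 3-unit rise in p_{Brew} moves p_{Aroma} by 1/3 × 3 = 1. Aroma's best response rises — the actions are strategic complements.

1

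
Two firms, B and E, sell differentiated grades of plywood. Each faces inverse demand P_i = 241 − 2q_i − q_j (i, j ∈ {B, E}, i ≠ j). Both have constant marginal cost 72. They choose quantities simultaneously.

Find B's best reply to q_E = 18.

Firm B's profit: π = q_B(241 − 2q_B − q_E) − 72q_B.
∂π/∂q_B = 169 − 4q_B − q_E = 0 ⇒ q_B = 42.25 − 0.25q_E.
At q_E = 18: q_B = 42.25 − 0.25·18 = 37.75.

37.75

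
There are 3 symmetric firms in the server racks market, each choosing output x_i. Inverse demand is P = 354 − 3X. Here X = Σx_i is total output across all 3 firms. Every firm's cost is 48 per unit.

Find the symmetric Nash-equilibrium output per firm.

25.5

A representative firm's profit is π_i = x_i(354 − 3X) − 48x_i, with X = x_i + Σ_{j≠i} x_j.
First-order condition: 306 − 6x_i − 3Σ_{j≠i} x_j = 0.
Imposing symmetry (x_j = x for all j) turns Σ_{j≠i} x_j into 2x, so 306 = 12x and x = 25.5.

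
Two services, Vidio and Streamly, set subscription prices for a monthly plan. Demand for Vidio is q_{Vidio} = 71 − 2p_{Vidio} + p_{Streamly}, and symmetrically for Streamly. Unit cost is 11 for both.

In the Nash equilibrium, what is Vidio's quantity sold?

40

Vidio's profit: π = (p_{Vidio} − 11)(71 − 2p_{Vidio} + p_{Streamly}).
∂π/∂p_{Vidio} = 93 − 4p_{Vidio} + p_{Streamly} = 0 ⇒ p_{Vidio} = 23.25 + 0.25p_{Streamly}.
The game is symmetric, so in equilibrium p_{Streamly} = p_{Vidio}: the reaction function gives 0.75p_{Vidio} = 23.25, hence p_{Vidio} = 31.
q_{Vidio} = 71 − 2·31 + 31 = 40.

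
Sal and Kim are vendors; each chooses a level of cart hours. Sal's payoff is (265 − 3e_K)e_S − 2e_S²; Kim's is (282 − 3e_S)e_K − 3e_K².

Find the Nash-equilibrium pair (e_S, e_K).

49.6, 22.2

Expanding Sal's payoff: 265e_S − 3e_Ke_S − 2e_S².
∂π/∂e_S = 265 − 3e_K − 4e_S = 0, so e_S = 66.25 − 0.75e_K.
Likewise for Kim: e_K = 47 − 0.5e_S.
Substituting the second reaction function into the first: e_S = 66.25 − 0.75(47 − 0.5e_S), which gives 0.625e_S = 31 ⇒ e_S = 49.6.
Then e_K = 47 − 0.5·49.6 = 22.2.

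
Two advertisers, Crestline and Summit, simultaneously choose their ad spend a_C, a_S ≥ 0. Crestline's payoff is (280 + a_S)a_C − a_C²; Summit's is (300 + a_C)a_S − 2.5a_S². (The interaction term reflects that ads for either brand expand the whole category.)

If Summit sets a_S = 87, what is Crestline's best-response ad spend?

183.5

Expanding Crestline's payoff: 280a_C + a_Sa_C − a_C².
∂π/∂a_C = 280 + a_S − 2a_C = 0, so a_C = 140 + 0.5a_S.
At a_S = 87: a_C = 140 + 0.5·87 = 183.5.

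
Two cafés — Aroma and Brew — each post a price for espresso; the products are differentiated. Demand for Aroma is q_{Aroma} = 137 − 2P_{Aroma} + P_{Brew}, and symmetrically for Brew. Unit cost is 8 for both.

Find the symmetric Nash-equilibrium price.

51

Aroma's profit: π = (P_{Aroma} − 8)(137 − 2P_{Aroma} + P_{Brew}).
∂π/∂P_{Aroma} = 153 − 4P_{Aroma} + P_{Brew} = 0 ⇒ P_{Aroma} = 38.25 + 0.25P_{Brew}.
Setting P_{Aroma} = P_{Brew} in the reaction function: P_{Aroma} = 38.25 + 0.25P_{Aroma}, so P_{Aroma} = 38.25 / 0.75 = 51.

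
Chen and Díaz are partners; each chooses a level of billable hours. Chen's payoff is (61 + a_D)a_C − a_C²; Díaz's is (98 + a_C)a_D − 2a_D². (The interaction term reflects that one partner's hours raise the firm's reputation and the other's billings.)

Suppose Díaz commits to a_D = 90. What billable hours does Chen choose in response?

Expanding Chen's payoff: 61a_C + a_Da_C − a_C².
∂π/∂a_C = 61 + a_D − 2a_C = 0, so a_C = 30.5 + 0.5a_D.
At a_D = 90: a_C = 30.5 + 0.5·90 = 75.5.

75.5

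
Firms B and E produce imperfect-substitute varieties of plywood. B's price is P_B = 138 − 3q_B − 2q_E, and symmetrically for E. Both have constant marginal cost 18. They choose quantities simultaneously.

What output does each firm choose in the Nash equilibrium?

15

Firm B's profit: π = q_B(138 − 3q_B − 2q_E) − 18q_B.
∂π/∂q_B = 120 − 6q_B − 2q_E = 0 ⇒ q_B = 20 − (1/3)q_E.
Setting q_B = q_E in the reaction function: q_B = 20 − (1/3)q_B, so q_B = 20 / (4/3) = 15.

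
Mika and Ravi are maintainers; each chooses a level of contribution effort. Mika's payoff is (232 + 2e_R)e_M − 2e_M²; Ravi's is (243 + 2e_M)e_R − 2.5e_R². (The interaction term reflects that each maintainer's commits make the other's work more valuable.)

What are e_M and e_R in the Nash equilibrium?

102.875, 89.75

Expanding Mika's payoff: 232e_M + 2e_Re_M − 2e_M².
∂π/∂e_M = 232 + 2e_R − 4e_M = 0, so e_M = 58 + 0.5e_R.
Likewise for Ravi: e_R = 48.6 + 0.4e_M.
Solving the two reaction functions simultaneously: (1 − (0.5)(0.4))e_M = 58 + 0.5·48.6, so 0.8e_M = 82.3 and e_M = 102.875.
Then e_R = 48.6 + 0.4·102.875 = 89.75.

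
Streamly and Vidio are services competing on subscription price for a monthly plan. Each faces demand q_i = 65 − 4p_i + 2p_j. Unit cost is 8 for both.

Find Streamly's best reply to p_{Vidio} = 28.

Streamly's profit: π = (p_{Streamly} − 8)(65 − 4p_{Streamly} + 2p_{Vidio}).
∂π/∂p_{Streamly} = 97 − 8p_{Streamly} + 2p_{Vidio} = 0 ⇒ p_{Streamly} = 12.125 + 0.25p_{Vidio}.
At p_{Vidio} = 28: p_{Streamly} = 12.125 + 0.25·28 = 19.125.

19.125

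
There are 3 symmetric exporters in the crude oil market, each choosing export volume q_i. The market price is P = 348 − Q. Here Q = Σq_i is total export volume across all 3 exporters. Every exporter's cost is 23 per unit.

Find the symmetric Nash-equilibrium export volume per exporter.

81.25

A representative exporter's profit is π_i = q_i(348 − Q) − 23q_i, with Q = q_i + Σ_{j≠i} q_j.
First-order condition: 325 − 2q_i − Σ_{j≠i} q_j = 0.
With identical exporters, set every q_j = q: then 325 − 2q − 2q = 0, i.e. q = 325/4 = 81.25.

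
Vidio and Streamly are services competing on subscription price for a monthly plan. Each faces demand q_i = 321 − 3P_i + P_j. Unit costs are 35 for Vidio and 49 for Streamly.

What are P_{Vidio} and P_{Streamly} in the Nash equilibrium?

86.4, 92.4

Vidio's profit: π = (P_{Vidio} − 35)(321 − 3P_{Vidio} + P_{Streamly}).
∂π/∂P_{Vidio} = 426 − 6P_{Vidio} + P_{Streamly} = 0 ⇒ P_{Vidio} = 71 + (1/6)P_{Streamly}.
Similarly P_{Streamly} = 78 + (1/6)P_{Vidio}.
Solving the two reaction functions simultaneously: (1 − (1/6)(1/6))P_{Vidio} = 71 + (1/6)·78, so (35/36)P_{Vidio} = 84 and P_{Vidio} = 86.4.
Then P_{Streamly} = 78 + (1/6)·86.4 = 92.4.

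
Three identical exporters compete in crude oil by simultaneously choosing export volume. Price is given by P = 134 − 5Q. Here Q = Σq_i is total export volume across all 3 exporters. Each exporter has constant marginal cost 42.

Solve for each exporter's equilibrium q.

A representative exporter's profit is π_i = q_i(134 − 5Q) − 42q_i, with Q = q_i + Σ_{j≠i} q_j.
First-order condition: 92 − 10q_i − 5Σ_{j≠i} q_j = 0.
In a symmetric equilibrium every exporter chooses the same q, so Σ_{j≠i} q_j = 2q. The condition becomes 92 − 20q = 0, giving q = 92/20 = 4.6.

4.6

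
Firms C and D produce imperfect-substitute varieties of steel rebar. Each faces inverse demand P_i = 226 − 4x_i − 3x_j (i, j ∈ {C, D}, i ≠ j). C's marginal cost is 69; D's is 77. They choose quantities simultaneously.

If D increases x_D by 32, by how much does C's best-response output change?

Firm C's profit: π = x_C(226 − 4x_C − 3x_D) − 69x_C.
∂π/∂x_C = 157 − 8x_C − 3x_D = 0 ⇒ x_C = 19.625 − 0.375x_D.
The reaction-function slope is −0.375, so a 32-unit rise in x_D moves x_C by −0.375 × 32 = −12. C's best response falls — the actions are strategic substitutes.

-12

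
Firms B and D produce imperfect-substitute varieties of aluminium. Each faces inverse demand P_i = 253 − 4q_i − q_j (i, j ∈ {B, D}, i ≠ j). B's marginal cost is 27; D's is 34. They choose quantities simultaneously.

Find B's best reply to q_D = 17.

26.125

Firm B's profit: π = q_B(253 − 4q_B − q_D) − 27q_B.
∂π/∂q_B = 226 − 8q_B − q_D = 0 ⇒ q_B = 28.25 − 0.125q_D.
At q_D = 17: q_B = 28.25 − 0.125·17 = 26.125.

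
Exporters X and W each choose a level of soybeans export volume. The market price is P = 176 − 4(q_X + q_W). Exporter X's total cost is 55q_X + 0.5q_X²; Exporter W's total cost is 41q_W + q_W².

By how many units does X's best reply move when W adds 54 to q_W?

Exporter X's profit: π = q_X(176 − 4(q_X + q_W)) − 55q_X − 0.5q_X².
∂π/∂q_X = 121 − 9q_X − 4q_W = 0, so q_X = 121/9 − (4/9)q_W.
The reaction-function slope is −4/9, so a 54-unit rise in q_W moves q_X by −4/9 × 54 = −24. X's best response falls — the actions are strategic substitutes.

-24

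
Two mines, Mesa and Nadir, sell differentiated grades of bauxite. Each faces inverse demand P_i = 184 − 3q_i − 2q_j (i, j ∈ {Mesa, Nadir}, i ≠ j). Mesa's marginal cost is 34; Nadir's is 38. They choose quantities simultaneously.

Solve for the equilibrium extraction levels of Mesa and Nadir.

19, 18

Mine Mesa's profit: π = q_{Mesa}(184 − 3q_{Mesa} − 2q_{Nadir}) − 34q_{Mesa}.
∂π/∂q_{Mesa} = 150 − 6q_{Mesa} − 2q_{Nadir} = 0 ⇒ q_{Mesa} = 25 − (1/3)q_{Nadir}.
Similarly q_{Nadir} = 73/3 − (1/3)q_{Mesa}.
Solving the two reaction functions simultaneously: (1 − (−1/3)(−1/3))q_{Mesa} = 25 − (1/3)·(73/3), so (8/9)q_{Mesa} = 152/9 and q_{Mesa} = 19.
Then q_{Nadir} = 73/3 − (1/3)·19 = 18.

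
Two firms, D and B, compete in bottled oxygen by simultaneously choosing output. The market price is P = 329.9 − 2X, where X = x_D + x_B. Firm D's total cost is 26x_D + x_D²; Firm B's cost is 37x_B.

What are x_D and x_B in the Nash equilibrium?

31.49, 57.48

Firm D's profit: π = x_D(329.9 − 2(x_D + x_B)) − 26x_D − x_D².
∂π/∂x_D = 303.9 − 6x_D − 2x_B = 0, so x_D = 50.65 − (1/3)x_B.
For B: ∂π/∂x_B = 292.9 − 4x_B − 2x_D = 0 ⇒ x_B = 73.225 − 0.5x_D.
Plugging x_B into D's best response: x_D = 50.65 − (1/3)(73.225 − 0.5x_D) ⇒ (5/6)x_D = 3149/120, so x_D = 31.49.
Then x_B = 73.225 − 0.5·31.49 = 57.48.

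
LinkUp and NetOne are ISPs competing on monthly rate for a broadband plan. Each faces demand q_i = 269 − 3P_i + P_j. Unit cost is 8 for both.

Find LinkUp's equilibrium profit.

7681.08

LinkUp's profit: π = (P_{LinkUp} − 8)(269 − 3P_{LinkUp} + P_{NetOne}).
∂π/∂P_{LinkUp} = 293 − 6P_{LinkUp} + P_{NetOne} = 0 ⇒ P_{LinkUp} = 293/6 + (1/6)P_{NetOne}.
By symmetry P_{NetOne} = P_{LinkUp}; substituting into the reaction function, (5/6)P_{LinkUp} = 293/6 and P_{LinkUp} = 58.6.
q_{LinkUp} = 269 − 3·58.6 + 58.6 = 151.8.
Profit = (58.6 − 8)·151.8 = 7681.08.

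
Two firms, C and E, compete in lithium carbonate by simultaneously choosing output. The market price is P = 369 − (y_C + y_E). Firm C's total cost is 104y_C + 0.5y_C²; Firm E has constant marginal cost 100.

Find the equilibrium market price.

Firm C's profit: π = y_C(369 − (y_C + y_E)) − 104y_C − 0.5y_C².
∂π/∂y_C = 265 − 3y_C − y_E = 0, so y_C = 265/3 − (1/3)y_E.
For E: ∂π/∂y_E = 269 − 2y_E − y_C = 0 ⇒ y_E = 134.5 − 0.5y_C.
Solving the two reaction functions simultaneously: (1 − (−1/3)(−0.5))y_C = 265/3 − (1/3)·134.5, so (5/6)y_C = 43.5 and y_C = 52.2.
Then y_E = 134.5 − 0.5·52.2 = 108.4.
Equilibrium price: P = 369 − 160.6 = 208.4.

208.4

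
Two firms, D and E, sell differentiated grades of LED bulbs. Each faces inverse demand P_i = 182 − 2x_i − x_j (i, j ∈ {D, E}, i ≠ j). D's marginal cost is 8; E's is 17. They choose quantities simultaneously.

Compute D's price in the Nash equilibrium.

78.8

Firm D's profit: π = x_D(182 − 2x_D − x_E) − 8x_D.
∂π/∂x_D = 174 − 4x_D − x_E = 0 ⇒ x_D = 43.5 − 0.25x_E.
Similarly x_E = 41.25 − 0.25x_D.
Plugging x_E into D's best response: x_D = 43.5 − 0.25(41.25 − 0.25x_D) ⇒ 0.9375x_D = 33.1875, so x_D = 35.4.
Then x_E = 41.25 − 0.25·35.4 = 32.4.
P_D = 182 − 2·35.4 − 32.4 = 78.8.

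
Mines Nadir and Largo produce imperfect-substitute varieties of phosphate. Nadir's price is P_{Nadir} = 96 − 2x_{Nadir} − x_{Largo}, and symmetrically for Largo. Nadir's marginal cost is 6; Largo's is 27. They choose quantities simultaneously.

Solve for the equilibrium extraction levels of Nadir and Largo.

19.4, 12.4

Mine Nadir's profit: π = x_{Nadir}(96 − 2x_{Nadir} − x_{Largo}) − 6x_{Nadir}.
∂π/∂x_{Nadir} = 90 − 4x_{Nadir} − x_{Largo} = 0 ⇒ x_{Nadir} = 22.5 − 0.25x_{Largo}.
Similarly x_{Largo} = 17.25 − 0.25x_{Nadir}.
Substituting the second reaction function into the first: x_{Nadir} = 22.5 − 0.25(17.25 − 0.25x_{Nadir}), which gives 0.9375x_{Nadir} = 18.1875 ⇒ x_{Nadir} = 19.4.
Then x_{Largo} = 17.25 − 0.25·19.4 = 12.4.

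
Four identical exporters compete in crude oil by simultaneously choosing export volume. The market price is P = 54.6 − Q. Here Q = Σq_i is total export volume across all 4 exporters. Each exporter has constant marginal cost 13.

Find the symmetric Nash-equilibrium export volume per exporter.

A representative exporter's profit is π_i = q_i(54.6 − Q) − 13q_i, with Q = q_i + Σ_{j≠i} q_j.
First-order condition: 41.6 − 2q_i − Σ_{j≠i} q_j = 0.
Imposing symmetry (q_j = q for all j) turns Σ_{j≠i} q_j into 3q, so 41.6 = 5q and q = 8.32.

8.32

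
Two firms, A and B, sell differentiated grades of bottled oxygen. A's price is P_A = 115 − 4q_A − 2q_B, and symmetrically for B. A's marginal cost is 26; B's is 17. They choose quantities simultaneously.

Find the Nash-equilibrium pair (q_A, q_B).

Firm A's profit: π = q_A(115 − 4q_A − 2q_B) − 26q_A.
∂π/∂q_A = 89 − 8q_A − 2q_B = 0 ⇒ q_A = 11.125 − 0.25q_B.
Similarly q_B = 12.25 − 0.25q_A.
Solving the two reaction functions simultaneously: (1 − (−0.25)(−0.25))q_A = 11.125 − 0.25·12.25, so 0.9375q_A = 8.0625 and q_A = 8.6.
Then q_B = 12.25 − 0.25·8.6 = 10.1.

8.6, 10.1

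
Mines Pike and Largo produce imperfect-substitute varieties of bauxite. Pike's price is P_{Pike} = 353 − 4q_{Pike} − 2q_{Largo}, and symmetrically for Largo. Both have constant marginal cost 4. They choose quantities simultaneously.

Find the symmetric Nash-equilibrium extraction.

34.9

Mine Pike's profit: π = q_{Pike}(353 − 4q_{Pike} − 2q_{Largo}) − 4q_{Pike}.
∂π/∂q_{Pike} = 349 − 8q_{Pike} − 2q_{Largo} = 0 ⇒ q_{Pike} = 43.625 − 0.25q_{Largo}.
By symmetry q_{Largo} = q_{Pike}; substituting into the reaction function, 1.25q_{Pike} = 43.625 and q_{Pike} = 34.9.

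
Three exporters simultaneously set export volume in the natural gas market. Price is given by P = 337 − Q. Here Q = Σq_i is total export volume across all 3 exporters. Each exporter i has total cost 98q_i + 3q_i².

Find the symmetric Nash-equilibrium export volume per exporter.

A representative exporter's profit is π_i = q_i(337 − Q) − 98q_i − 3q_i², with Q = q_i + Σ_{j≠i} q_j.
First-order condition: 239 − 8q_i − Σ_{j≠i} q_j = 0.
With identical exporters, set every q_j = q: then 239 − 8q − 2q = 0, i.e. q = 239/10 = 23.9.

23.9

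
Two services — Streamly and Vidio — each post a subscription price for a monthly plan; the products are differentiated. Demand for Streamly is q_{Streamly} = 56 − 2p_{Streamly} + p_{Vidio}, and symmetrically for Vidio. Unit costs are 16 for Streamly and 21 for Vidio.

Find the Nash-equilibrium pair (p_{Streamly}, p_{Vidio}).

Streamly's profit: π = (p_{Streamly} − 16)(56 − 2p_{Streamly} + p_{Vidio}).
∂π/∂p_{Streamly} = 88 − 4p_{Streamly} + p_{Vidio} = 0 ⇒ p_{Streamly} = 22 + 0.25p_{Vidio}.
Similarly p_{Vidio} = 24.5 + 0.25p_{Streamly}.
Substituting the second reaction function into the first: p_{Streamly} = 22 + 0.25(24.5 + 0.25p_{Streamly}), which gives 0.9375p_{Streamly} = 28.125 ⇒ p_{Streamly} = 30.
Then p_{Vidio} = 24.5 + 0.25·30 = 32.

30, 32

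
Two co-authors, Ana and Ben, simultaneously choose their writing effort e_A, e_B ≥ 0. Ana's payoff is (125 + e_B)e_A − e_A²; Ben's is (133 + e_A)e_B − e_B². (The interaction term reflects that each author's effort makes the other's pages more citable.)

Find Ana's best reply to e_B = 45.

85

Expanding Ana's payoff: 125e_A + e_Be_A − e_A².
∂π/∂e_A = 125 + e_B − 2e_A = 0, so e_A = 62.5 + 0.5e_B.
At e_B = 45: e_A = 62.5 + 0.5·45 = 85.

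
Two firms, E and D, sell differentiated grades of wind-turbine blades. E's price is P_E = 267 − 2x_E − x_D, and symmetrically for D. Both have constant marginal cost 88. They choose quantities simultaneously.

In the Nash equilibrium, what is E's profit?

Firm E's profit: π = x_E(267 − 2x_E − x_D) − 88x_E.
∂π/∂x_E = 179 − 4x_E − x_D = 0 ⇒ x_E = 44.75 − 0.25x_D.
By symmetry x_D = x_E; substituting into the reaction function, 1.25x_E = 44.75 and x_E = 35.8.
P_E = 267 − 2·35.8 − 35.8 = 159.6.
Profit = (159.6 − 88)·35.8 = 2563.28.

2563.28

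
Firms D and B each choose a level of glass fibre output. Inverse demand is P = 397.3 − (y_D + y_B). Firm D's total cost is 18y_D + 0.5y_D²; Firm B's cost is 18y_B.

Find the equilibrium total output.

Firm D's profit: π = y_D(397.3 − (y_D + y_B)) − 18y_D − 0.5y_D².
∂π/∂y_D = 379.3 − 3y_D − y_B = 0, so y_D = 3793/30 − (1/3)y_B.
For B: ∂π/∂y_B = 379.3 − 2y_B − y_D = 0 ⇒ y_B = 189.65 − 0.5y_D.
Solving the two reaction functions simultaneously: (1 − (−1/3)(−0.5))y_D = 3793/30 − (1/3)·189.65, so (5/6)y_D = 3793/60 and y_D = 75.86.
Then y_B = 189.65 − 0.5·75.86 = 151.72.
Total output: 75.86 + 151.72 = 227.58.

227.58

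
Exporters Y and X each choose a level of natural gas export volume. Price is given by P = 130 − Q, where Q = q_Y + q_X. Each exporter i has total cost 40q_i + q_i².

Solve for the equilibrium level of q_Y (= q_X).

Exporter Y's profit: π = q_Y(130 − (q_Y + q_X)) − 40q_Y − q_Y².
∂π/∂q_Y = 90 − 4q_Y − q_X = 0, so q_Y = 22.5 − 0.25q_X.
Setting q_Y = q_X in the reaction function: q_Y = 22.5 − 0.25q_Y, so q_Y = 22.5 / 1.25 = 18.

18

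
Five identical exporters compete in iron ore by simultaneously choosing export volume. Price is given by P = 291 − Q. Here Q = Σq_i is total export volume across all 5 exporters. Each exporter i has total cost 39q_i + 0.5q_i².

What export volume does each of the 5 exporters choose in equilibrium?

36

A representative exporter's profit is π_i = q_i(291 − Q) − 39q_i − 0.5q_i², with Q = q_i + Σ_{j≠i} q_j.
First-order condition: 252 − 3q_i − Σ_{j≠i} q_j = 0.
With identical exporters, set every q_j = q: then 252 − 3q − 4q = 0, i.e. q = 252/7 = 36.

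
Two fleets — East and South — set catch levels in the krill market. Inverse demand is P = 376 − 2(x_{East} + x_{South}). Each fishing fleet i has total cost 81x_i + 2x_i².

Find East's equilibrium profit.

3481

Fishing fleet East's profit: π = x_{East}(376 − 2(x_{East} + x_{South})) − 81x_{East} − 2x_{East}².
∂π/∂x_{East} = 295 − 8x_{East} − 2x_{South} = 0, so x_{East} = 36.875 − 0.25x_{South}.
Setting x_{East} = x_{South} in the reaction function: x_{East} = 36.875 − 0.25x_{East}, so x_{East} = 36.875 / 1.25 = 29.5.
Price P = 376 − 2·59 = 258.
East's profit: (258 − 81)·29.5 − 2(29.5)² = 3481.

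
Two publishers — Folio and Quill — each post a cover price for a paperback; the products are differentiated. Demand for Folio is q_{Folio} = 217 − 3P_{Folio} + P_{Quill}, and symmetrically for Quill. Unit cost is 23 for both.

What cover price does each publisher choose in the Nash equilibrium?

Folio's profit: π = (P_{Folio} − 23)(217 − 3P_{Folio} + P_{Quill}).
∂π/∂P_{Folio} = 286 − 6P_{Folio} + P_{Quill} = 0 ⇒ P_{Folio} = 143/3 + (1/6)P_{Quill}.
By symmetry P_{Quill} = P_{Folio}; substituting into the reaction function, (5/6)P_{Folio} = 143/3 and P_{Folio} = 57.2.

57.2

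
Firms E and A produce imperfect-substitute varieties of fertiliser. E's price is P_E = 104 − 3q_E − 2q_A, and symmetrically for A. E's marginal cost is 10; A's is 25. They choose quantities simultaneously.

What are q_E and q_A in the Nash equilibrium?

Firm E's profit: π = q_E(104 − 3q_E − 2q_A) − 10q_E.
∂π/∂q_E = 94 − 6q_E − 2q_A = 0 ⇒ q_E = 47/3 − (1/3)q_A.
Similarly q_A = 79/6 − (1/3)q_E.
Plugging q_A into E's best response: q_E = 47/3 − (1/3)(79/6 − (1/3)q_E) ⇒ (8/9)q_E = 203/18, so q_E = 12.6875.
Then q_A = 79/6 − (1/3)·12.6875 = 8.9375.

12.6875, 8.9375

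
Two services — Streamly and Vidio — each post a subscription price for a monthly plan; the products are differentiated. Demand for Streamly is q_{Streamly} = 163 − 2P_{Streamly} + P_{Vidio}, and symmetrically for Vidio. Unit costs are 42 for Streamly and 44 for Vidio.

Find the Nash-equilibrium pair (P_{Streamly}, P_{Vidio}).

82.6, 83.4

Streamly's profit: π = (P_{Streamly} − 42)(163 − 2P_{Streamly} + P_{Vidio}).
∂π/∂P_{Streamly} = 247 − 4P_{Streamly} + P_{Vidio} = 0 ⇒ P_{Streamly} = 61.75 + 0.25P_{Vidio}.
Similarly P_{Vidio} = 62.75 + 0.25P_{Streamly}.
Substituting the second reaction function into the first: P_{Streamly} = 61.75 + 0.25(62.75 + 0.25P_{Streamly}), which gives 0.9375P_{Streamly} = 77.4375 ⇒ P_{Streamly} = 82.6.
Then P_{Vidio} = 62.75 + 0.25·82.6 = 83.4.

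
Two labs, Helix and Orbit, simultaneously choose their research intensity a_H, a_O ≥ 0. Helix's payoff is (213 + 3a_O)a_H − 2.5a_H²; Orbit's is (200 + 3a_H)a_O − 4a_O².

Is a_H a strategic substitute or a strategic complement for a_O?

strategic complements

Expanding Helix's payoff: 213a_H + 3a_Oa_H − 2.5a_H².
∂π/∂a_H = 213 + 3a_O − 5a_H = 0, so a_H = 42.6 + 0.6a_O.
The best-response slope da_H/da_O = 0.6 > 0: the reaction function is upward-sloping, so the choices are strategic complements.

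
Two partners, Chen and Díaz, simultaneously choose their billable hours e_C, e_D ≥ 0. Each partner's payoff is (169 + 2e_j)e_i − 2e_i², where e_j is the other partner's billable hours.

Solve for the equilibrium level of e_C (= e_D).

84.5

Chen's payoff is (169 + 2e_D)e_C − 2e_C².
∂π/∂e_C = 169 + 2e_D − 4e_C = 0, so e_C = 42.25 + 0.5e_D.
The game is symmetric, so in equilibrium e_D = e_C: the reaction function gives 0.5e_C = 42.25, hence e_C = 84.5.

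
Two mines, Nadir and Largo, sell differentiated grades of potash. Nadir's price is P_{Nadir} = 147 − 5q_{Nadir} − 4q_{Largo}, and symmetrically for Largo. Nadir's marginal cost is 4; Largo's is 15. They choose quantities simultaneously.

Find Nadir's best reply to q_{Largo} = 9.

Mine Nadir's profit: π = q_{Nadir}(147 − 5q_{Nadir} − 4q_{Largo}) − 4q_{Nadir}.
∂π/∂q_{Nadir} = 143 − 10q_{Nadir} − 4q_{Largo} = 0 ⇒ q_{Nadir} = 14.3 − 0.4q_{Largo}.
At q_{Largo} = 9: q_{Nadir} = 14.3 − 0.4·9 = 10.7.

10.7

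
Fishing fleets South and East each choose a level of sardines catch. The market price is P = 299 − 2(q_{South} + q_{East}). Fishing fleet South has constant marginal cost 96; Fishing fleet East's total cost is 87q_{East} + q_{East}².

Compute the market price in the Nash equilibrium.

175.4

Fishing fleet South's profit: π = q_{South}(299 − 2(q_{South} + q_{East})) − 96q_{South}.
∂π/∂q_{South} = 203 − 4q_{South} − 2q_{East} = 0, so q_{South} = 50.75 − 0.5q_{East}.
For East: ∂π/∂q_{East} = 212 − 6q_{East} − 2q_{South} = 0 ⇒ q_{East} = 106/3 − (1/3)q_{South}.
Solving the two reaction functions simultaneously: (1 − (−0.5)(−1/3))q_{South} = 50.75 − 0.5·(106/3), so (5/6)q_{South} = 397/12 and q_{South} = 39.7.
Then q_{East} = 106/3 − (1/3)·39.7 = 22.1.
Equilibrium price: P = 299 − 2·61.8 = 175.4.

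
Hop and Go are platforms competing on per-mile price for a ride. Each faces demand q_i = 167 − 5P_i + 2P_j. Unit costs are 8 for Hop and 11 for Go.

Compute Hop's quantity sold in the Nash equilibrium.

90.9375

Hop's profit: π = (P_{Hop} − 8)(167 − 5P_{Hop} + 2P_{Go}).
∂π/∂P_{Hop} = 207 − 10P_{Hop} + 2P_{Go} = 0 ⇒ P_{Hop} = 20.7 + 0.2P_{Go}.
Similarly P_{Go} = 22.2 + 0.2P_{Hop}.
Solving the two reaction functions simultaneously: (1 − (0.2)(0.2))P_{Hop} = 20.7 + 0.2·22.2, so 0.96P_{Hop} = 25.14 and P_{Hop} = 26.1875.
Then P_{Go} = 22.2 + 0.2·26.1875 = 27.4375.
q_{Hop} = 167 − 5·26.1875 + 2·27.4375 = 90.9375.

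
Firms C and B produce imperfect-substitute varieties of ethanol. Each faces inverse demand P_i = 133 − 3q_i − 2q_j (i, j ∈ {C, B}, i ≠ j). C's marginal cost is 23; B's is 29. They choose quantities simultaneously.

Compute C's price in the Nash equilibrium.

65.375

Firm C's profit: π = q_C(133 − 3q_C − 2q_B) − 23q_C.
∂π/∂q_C = 110 − 6q_C − 2q_B = 0 ⇒ q_C = 55/3 − (1/3)q_B.
Similarly q_B = 52/3 − (1/3)q_C.
Plugging q_B into C's best response: q_C = 55/3 − (1/3)(52/3 − (1/3)q_C) ⇒ (8/9)q_C = 113/9, so q_C = 14.125.
Then q_B = 52/3 − (1/3)·14.125 = 12.625.
P_C = 133 − 3·14.125 − 2·12.625 = 65.375.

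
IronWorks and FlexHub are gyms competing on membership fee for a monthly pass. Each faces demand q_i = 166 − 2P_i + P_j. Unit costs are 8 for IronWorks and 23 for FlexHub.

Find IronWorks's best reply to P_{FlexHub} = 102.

71

IronWorks's profit: π = (P_{IronWorks} − 8)(166 − 2P_{IronWorks} + P_{FlexHub}).
∂π/∂P_{IronWorks} = 182 − 4P_{IronWorks} + P_{FlexHub} = 0 ⇒ P_{IronWorks} = 45.5 + 0.25P_{FlexHub}.
At P_{FlexHub} = 102: P_{IronWorks} = 45.5 + 0.25·102 = 71.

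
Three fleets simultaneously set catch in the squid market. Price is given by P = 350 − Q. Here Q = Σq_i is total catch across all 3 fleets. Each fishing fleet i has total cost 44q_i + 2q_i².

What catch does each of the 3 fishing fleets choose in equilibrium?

38.25

A representative fishing fleet's profit is π_i = q_i(350 − Q) − 44q_i − 2q_i², with Q = q_i + Σ_{j≠i} q_j.
First-order condition: 306 − 6q_i − Σ_{j≠i} q_j = 0.
Imposing symmetry (q_j = q for all j) turns Σ_{j≠i} q_j into 2q, so 306 = 8q and q = 38.25.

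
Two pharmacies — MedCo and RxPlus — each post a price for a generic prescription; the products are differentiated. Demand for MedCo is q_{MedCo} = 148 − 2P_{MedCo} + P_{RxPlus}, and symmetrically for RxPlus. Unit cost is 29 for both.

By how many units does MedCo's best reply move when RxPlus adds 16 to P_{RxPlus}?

4

MedCo's profit: π = (P_{MedCo} − 29)(148 − 2P_{MedCo} + P_{RxPlus}).
∂π/∂P_{MedCo} = 206 − 4P_{MedCo} + P_{RxPlus} = 0 ⇒ P_{MedCo} = 51.5 + 0.25P_{RxPlus}.
The reaction-function slope is 0.25, so a 16-unit rise in P_{RxPlus} moves P_{MedCo} by 0.25 × 16 = 4. MedCo's best response rises — the actions are strategic complements.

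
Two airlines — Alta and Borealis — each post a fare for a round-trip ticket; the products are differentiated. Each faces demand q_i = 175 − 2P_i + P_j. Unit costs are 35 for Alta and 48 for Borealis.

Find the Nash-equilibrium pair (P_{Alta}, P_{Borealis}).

83.4, 88.6

Alta's profit: π = (P_{Alta} − 35)(175 − 2P_{Alta} + P_{Borealis}).
∂π/∂P_{Alta} = 245 − 4P_{Alta} + P_{Borealis} = 0 ⇒ P_{Alta} = 61.25 + 0.25P_{Borealis}.
Similarly P_{Borealis} = 67.75 + 0.25P_{Alta}.
Solving the two reaction functions simultaneously: (1 − (0.25)(0.25))P_{Alta} = 61.25 + 0.25·67.75, so 0.9375P_{Alta} = 78.1875 and P_{Alta} = 83.4.
Then P_{Borealis} = 67.75 + 0.25·83.4 = 88.6.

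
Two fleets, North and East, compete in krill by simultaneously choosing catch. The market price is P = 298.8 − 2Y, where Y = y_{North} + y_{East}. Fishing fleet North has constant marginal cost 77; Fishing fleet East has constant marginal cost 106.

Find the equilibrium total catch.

69.1

Fishing fleet North's profit: π = y_{North}(298.8 − 2(y_{North} + y_{East})) − 77y_{North}.
∂π/∂y_{North} = 221.8 − 4y_{North} − 2y_{East} = 0, so y_{North} = 55.45 − 0.5y_{East}.
By the same steps for East: y_{East} = 48.2 − 0.5y_{North}.
Plugging y_{East} into North's best response: y_{North} = 55.45 − 0.5(48.2 − 0.5y_{North}) ⇒ 0.75y_{North} = 31.35, so y_{North} = 41.8.
Then y_{East} = 48.2 − 0.5·41.8 = 27.3.
Total catch: 41.8 + 27.3 = 69.1.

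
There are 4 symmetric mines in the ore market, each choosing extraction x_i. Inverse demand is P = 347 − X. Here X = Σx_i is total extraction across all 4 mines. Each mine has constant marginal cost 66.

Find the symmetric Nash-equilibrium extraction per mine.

56.2

A representative mine's profit is π_i = x_i(347 − X) − 66x_i, with X = x_i + Σ_{j≠i} x_j.
First-order condition: 281 − 2x_i − Σ_{j≠i} x_j = 0.
With identical mines, set every x_j = x: then 281 − 2x − 3x = 0, i.e. x = 281/5 = 56.2.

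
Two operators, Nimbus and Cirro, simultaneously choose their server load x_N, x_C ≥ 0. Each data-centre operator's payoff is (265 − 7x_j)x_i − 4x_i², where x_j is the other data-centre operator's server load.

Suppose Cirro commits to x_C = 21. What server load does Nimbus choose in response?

Nimbus's payoff is (265 − 7x_C)x_N − 4x_N².
∂π/∂x_N = 265 − 7x_C − 8x_N = 0, so x_N = 33.125 − 0.875x_C.
At x_C = 21: x_N = 33.125 − 0.875·21 = 14.75.

14.75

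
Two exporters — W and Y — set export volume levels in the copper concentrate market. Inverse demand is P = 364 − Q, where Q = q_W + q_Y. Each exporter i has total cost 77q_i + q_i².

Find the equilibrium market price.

Exporter W's profit: π = q_W(364 − (q_W + q_Y)) − 77q_W − q_W².
∂π/∂q_W = 287 − 4q_W − q_Y = 0, so q_W = 71.75 − 0.25q_Y.
The game is symmetric, so in equilibrium q_Y = q_W: the reaction function gives 1.25q_W = 71.75, hence q_W = 57.4.
Equilibrium price: P = 364 − 114.8 = 249.2.

249.2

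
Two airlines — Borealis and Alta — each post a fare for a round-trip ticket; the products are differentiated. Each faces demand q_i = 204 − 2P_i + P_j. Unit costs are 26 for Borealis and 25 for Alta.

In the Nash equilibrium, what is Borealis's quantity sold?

Borealis's profit: π = (P_{Borealis} − 26)(204 − 2P_{Borealis} + P_{Alta}).
∂π/∂P_{Borealis} = 256 − 4P_{Borealis} + P_{Alta} = 0 ⇒ P_{Borealis} = 64 + 0.25P_{Alta}.
Similarly P_{Alta} = 63.5 + 0.25P_{Borealis}.
Substituting the second reaction function into the first: P_{Borealis} = 64 + 0.25(63.5 + 0.25P_{Borealis}), which gives 0.9375P_{Borealis} = 79.875 ⇒ P_{Borealis} = 85.2.
Then P_{Alta} = 63.5 + 0.25·85.2 = 84.8.
q_{Borealis} = 204 − 2·85.2 + 84.8 = 118.4.

118.4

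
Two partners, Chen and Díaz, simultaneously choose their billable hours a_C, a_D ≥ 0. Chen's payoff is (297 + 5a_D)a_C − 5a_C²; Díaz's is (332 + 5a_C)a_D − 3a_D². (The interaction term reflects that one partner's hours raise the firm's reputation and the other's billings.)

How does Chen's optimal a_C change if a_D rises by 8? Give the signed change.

4

Expanding Chen's payoff: 297a_C + 5a_Da_C − 5a_C².
∂π/∂a_C = 297 + 5a_D − 10a_C = 0, so a_C = 29.7 + 0.5a_D.
The reaction-function slope is 0.5, so an 8-unit rise in a_D moves a_C by 0.5 × 8 = 4. Chen's best response rises — the actions are strategic complements.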